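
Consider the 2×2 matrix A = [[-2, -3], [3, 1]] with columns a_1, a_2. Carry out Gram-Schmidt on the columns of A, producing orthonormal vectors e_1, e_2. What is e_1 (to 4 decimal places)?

e_1 = (-0.5547, 0.8321)

a_1 = (-2, 3); ‖a_1‖ = 3.6056, so e_1 = (-0.5547, 0.8321).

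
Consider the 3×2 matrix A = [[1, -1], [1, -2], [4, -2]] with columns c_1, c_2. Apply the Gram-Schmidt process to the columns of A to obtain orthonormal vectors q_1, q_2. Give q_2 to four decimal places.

q_2 = (-0.2577, -0.9203, 0.2945)

c_1 = (1, 1, 4); ‖c_1‖ = 4.2426, so q_1 = (0.2357, 0.2357, 0.9428).
q_1·c_2 = 0.2357·(-1) + 0.2357·(-2) + 0.9428·(-2) = -2.5927.
u_2 = c_2 + 2.5927·q_1 = (-0.3889, -1.3889, 0.4444).
‖u_2‖ = 1.5092, so q_2 = (-0.2577, -0.9203, 0.2945).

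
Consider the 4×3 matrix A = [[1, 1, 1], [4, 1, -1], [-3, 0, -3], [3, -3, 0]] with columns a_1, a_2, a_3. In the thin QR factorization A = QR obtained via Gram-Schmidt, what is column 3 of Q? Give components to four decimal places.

q_3 = (0.2400, -0.5651, -0.7819, -0.1084)

q_1 = a_1/‖a_1‖ = (1, 4, -3, 3)/5.9161 = (0.1690, 0.6761, -0.5071, 0.5071).
r_{12} = q_1·a_2 = -0.6761.
u_2 = a_2 + 0.6761·q_1 = (1.1143, 1.4571, -0.3429, -2.6571).
‖u_2‖ = 3.2470, so q_2 = (0.3432, 0.4488, -0.1056, -0.8183).
r_{13} = q_1·a_3 = 1.0142; r_{23} = q_2·a_3 = 0.2112.
u_3 = a_3 − 1.0142·q_1 − 0.2112·q_2 = (0.7561, -1.7805, -2.4634, -0.3415).
‖u_3‖ = 3.1507, so q_3 = (0.2400, -0.5651, -0.7819, -0.1084).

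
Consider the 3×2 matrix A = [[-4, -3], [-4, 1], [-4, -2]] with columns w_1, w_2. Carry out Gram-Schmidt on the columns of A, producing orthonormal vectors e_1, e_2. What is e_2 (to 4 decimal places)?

e_2 = (-0.5661, 0.7926, -0.2265)

e_1 = w_1/‖w_1‖ = (-4, -4, -4)/6.9282 = (-0.5774, -0.5774, -0.5774).
r_{12} = e_1·w_2 = 2.3094.
u_2 = w_2 − 2.3094·e_1 = (-1.6667, 2.3333, -0.6667).
‖u_2‖ = 2.9439, so e_2 = (-0.5661, 0.7926, -0.2265).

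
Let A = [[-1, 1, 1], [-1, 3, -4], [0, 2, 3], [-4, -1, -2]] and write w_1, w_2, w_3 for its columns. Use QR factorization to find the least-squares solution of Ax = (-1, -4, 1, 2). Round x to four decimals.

x = (-0.5233, -0.7500, 0.5835)

w_1 = (-1, -1, 0, -4); ‖w_1‖ = 4.2426, so e_1 = (-0.2357, -0.2357, 0.0000, -0.9428).
e_1·w_2 = (-0.2357)·1 + (-0.2357)·3 + 0.0000·2 + (-0.9428)·(-1) = 0.0000.
u_2 = w_2 + 0.0000·e_1 = (1.0000, 3.0000, 2.0000, -1.0000).
‖u_2‖ = 3.8730, so e_2 = (0.2582, 0.7746, 0.5164, -0.2582).
e_1·w_3 = (-0.2357)·1 + (-0.2357)·(-4) + 0.0000·3 + (-0.9428)·(-2) = 2.5927; e_2·w_3 = 0.2582·1 + 0.7746·(-4) + 0.5164·3 + (-0.2582)·(-2) = -0.7746.
u_3 = w_3 − 2.5927·e_1 + 0.7746·e_2 = (1.8111, -2.7889, 3.4000, 0.2444).
‖u_3‖ = 4.7621, so e_3 = (0.3803, -0.5856, 0.7140, 0.0513).
Qᵀb = (-0.7071, -3.3566, 2.7789).
Back-substitute: x_3 = 2.7789/4.7621 = 0.5835.
x_2 = (-3.3566 + 0.7746·0.5835)/3.8730 = -0.7500.
x_1 = (-0.7071 + 0.0000·(-0.7500) − 2.5927·0.5835)/4.2426 = -0.5233.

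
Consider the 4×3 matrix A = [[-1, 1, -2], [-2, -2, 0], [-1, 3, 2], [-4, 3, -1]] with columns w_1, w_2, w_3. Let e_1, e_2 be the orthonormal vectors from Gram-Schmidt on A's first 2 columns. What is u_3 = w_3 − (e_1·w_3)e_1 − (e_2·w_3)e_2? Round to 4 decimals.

w_1 = (-1, -2, -1, -4); ‖w_1‖ = 4.6904, so e_1 = (-0.2132, -0.4264, -0.2132, -0.8528).
e_1·w_2 = (-0.2132)·1 + (-0.4264)·(-2) + (-0.2132)·3 + (-0.8528)·3 = -2.5584.
u_2 = w_2 + 2.5584·e_1 = (0.4545, -3.0909, 2.4545, 0.8182).
‖u_2‖ = 4.0564, so e_2 = (0.1121, -0.7620, 0.6051, 0.2017).
e_1·w_3 = (-0.2132)·(-2) + (-0.4264)·0 + (-0.2132)·2 + (-0.8528)·(-1) = 0.8528; e_2·w_3 = 0.1121·(-2) + (-0.7620)·0 + 0.6051·2 + 0.2017·(-1) = 0.7844.
u_3 = w_3 − 0.8528·e_1 − 0.7844·e_2 = (-1.9061, 0.9613, 1.7072, -0.4309).

u_3 = (-1.9061, 0.9613, 1.7072, -0.4309)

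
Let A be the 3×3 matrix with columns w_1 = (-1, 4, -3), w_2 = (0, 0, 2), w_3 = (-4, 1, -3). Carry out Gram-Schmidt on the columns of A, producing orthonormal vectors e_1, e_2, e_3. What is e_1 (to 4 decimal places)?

e_1 = (-0.1961, 0.7845, -0.5883)

e_1 = w_1/‖w_1‖ = (-1, 4, -3)/5.0990 = (-0.1961, 0.7845, -0.5883).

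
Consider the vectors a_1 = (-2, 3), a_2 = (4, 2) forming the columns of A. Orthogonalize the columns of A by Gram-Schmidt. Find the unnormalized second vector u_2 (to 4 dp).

a_1 = (-2, 3); ‖a_1‖ = 3.6056, so q_1 = (-0.5547, 0.8321).
q_1·a_2 = (-0.5547)·4 + 0.8321·2 = -0.5547.
u_2 = a_2 + 0.5547·q_1 = (3.6923, 2.4615).

u_2 = (3.6923, 2.4615)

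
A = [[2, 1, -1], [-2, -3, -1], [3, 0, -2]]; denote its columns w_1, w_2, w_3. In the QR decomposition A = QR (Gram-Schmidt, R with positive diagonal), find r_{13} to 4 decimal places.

q_1 = w_1/‖w_1‖ = (2, -2, 3)/4.1231 = (0.4851, -0.4851, 0.7276).
r_{13} = q_1·w_3 = -1.4552.

r_{13} = -1.4552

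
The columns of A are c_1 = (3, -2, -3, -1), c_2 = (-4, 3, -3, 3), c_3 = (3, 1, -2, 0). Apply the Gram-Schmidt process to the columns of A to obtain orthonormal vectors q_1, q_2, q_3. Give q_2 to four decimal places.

q_2 = (-0.4017, 0.3228, -0.7532, 0.4089)

c_1 = (3, -2, -3, -1); ‖c_1‖ = 4.7958, so q_1 = (0.6255, -0.4170, -0.6255, -0.2085).
q_1·c_2 = 0.6255·(-4) + (-0.4170)·3 + (-0.6255)·(-3) + (-0.2085)·3 = -2.5022.
u_2 = c_2 + 2.5022·q_1 = (-2.4348, 1.9565, -4.5652, 2.4783).
‖u_2‖ = 6.0613, so q_2 = (-0.4017, 0.3228, -0.7532, 0.4089).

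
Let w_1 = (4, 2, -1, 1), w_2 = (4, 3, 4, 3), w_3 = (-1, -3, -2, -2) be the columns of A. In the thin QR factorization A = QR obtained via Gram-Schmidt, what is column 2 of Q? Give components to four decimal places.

q_2 = (0.0332, 0.1993, 0.9053, 0.3737)

w_1 = (4, 2, -1, 1); ‖w_1‖ = 4.6904, so q_1 = (0.8528, 0.4264, -0.2132, 0.2132).
q_1·w_2 = 0.8528·4 + 0.4264·3 + (-0.2132)·4 + 0.2132·3 = 4.4772.
u_2 = w_2 − 4.4772·q_1 = (0.1818, 1.0909, 4.9545, 2.0455).
‖u_2‖ = 5.4731, so q_2 = (0.0332, 0.1993, 0.9053, 0.3737).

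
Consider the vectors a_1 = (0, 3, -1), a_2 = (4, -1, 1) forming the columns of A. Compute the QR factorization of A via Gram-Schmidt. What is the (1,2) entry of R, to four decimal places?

a_1 = (0, 3, -1); ‖a_1‖ = 3.1623, so q_1 = (0.0000, 0.9487, -0.3162).
r_{12} = q_1·a_2 = -1.2649.

r_{12} = -1.2649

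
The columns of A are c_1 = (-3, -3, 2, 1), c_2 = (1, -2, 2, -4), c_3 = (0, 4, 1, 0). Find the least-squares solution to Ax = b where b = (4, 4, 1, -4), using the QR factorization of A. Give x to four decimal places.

x = (-0.9083, 0.8530, 0.7668)

c_1 = (-3, -3, 2, 1); ‖c_1‖ = 4.7958, so e_1 = (-0.6255, -0.6255, 0.4170, 0.2085).
e_1·c_2 = (-0.6255)·1 + (-0.6255)·(-2) + 0.4170·2 + 0.2085·(-4) = 0.6255.
u_2 = c_2 − 0.6255·e_1 = (1.3913, -1.6087, 1.7391, -4.1304).
‖u_2‖ = 4.9607, so e_2 = (0.2805, -0.3243, 0.3506, -0.8326).
e_1·c_3 = (-0.6255)·0 + (-0.6255)·4 + 0.4170·1 + 0.2085·0 = -2.0851; e_2·c_3 = 0.2805·0 + (-0.3243)·4 + 0.3506·1 + (-0.8326)·0 = -0.9466.
u_3 = c_3 + 2.0851·e_1 + 0.9466·e_2 = (-1.0389, 2.3887, 2.2014, -0.3534).
‖u_3‖ = 3.4287, so e_3 = (-0.3030, 0.6967, 0.6420, -0.1031).
Qᵀb = (-5.4214, 3.5058, 2.6290).
Back-substitute: x_3 = 2.6290/3.4287 = 0.7668.
x_2 = (3.5058 + 0.9466·0.7668)/4.9607 = 0.8530.
x_1 = (-5.4214 − 0.6255·0.8530 + 2.0851·0.7668)/4.7958 = -0.9083.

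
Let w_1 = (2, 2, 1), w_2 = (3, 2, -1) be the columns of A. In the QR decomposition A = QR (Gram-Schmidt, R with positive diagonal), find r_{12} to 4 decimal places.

w_1 = (2, 2, 1); ‖w_1‖ = 3.0000, so q_1 = (0.6667, 0.6667, 0.3333).
r_{12} = q_1·w_2 = 3.0000.

r_{12} = 3.0000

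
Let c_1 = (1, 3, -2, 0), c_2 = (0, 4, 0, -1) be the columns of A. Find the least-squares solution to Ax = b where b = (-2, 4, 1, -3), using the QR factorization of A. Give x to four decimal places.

x = (-0.9787, 1.8085)

q_1 = c_1/‖c_1‖ = (1, 3, -2, 0)/3.7417 = (0.2673, 0.8018, -0.5345, 0.0000).
r_{12} = q_1·c_2 = 3.2071.
u_2 = c_2 − 3.2071·q_1 = (-0.8571, 1.4286, 1.7143, -1.0000).
‖u_2‖ = 2.5912, so q_2 = (-0.3308, 0.5513, 0.6616, -0.3859).
Qᵀb = (2.1381, 4.6862).
Back-substitute: x_2 = 4.6862/2.5912 = 1.8085.
x_1 = (2.1381 − 3.2071·1.8085)/3.7417 = -0.9787.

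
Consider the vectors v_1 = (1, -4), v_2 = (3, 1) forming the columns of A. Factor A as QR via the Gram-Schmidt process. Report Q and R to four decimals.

Q = [[0.2425, 0.9701], [-0.9701, 0.2425]], R = [[4.1231, -0.2425], [0.0000, 3.1530]]

e_1 = v_1/‖v_1‖ = (1, -4)/4.1231 = (0.2425, -0.9701).
r_{12} = e_1·v_2 = -0.2425.
u_2 = v_2 + 0.2425·e_1 = (3.0588, 0.7647).
‖u_2‖ = 3.1530, so e_2 = (0.9701, 0.2425).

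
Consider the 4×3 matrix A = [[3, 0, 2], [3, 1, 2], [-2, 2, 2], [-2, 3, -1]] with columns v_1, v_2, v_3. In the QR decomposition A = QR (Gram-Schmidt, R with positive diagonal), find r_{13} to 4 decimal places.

r_{13} = 1.9612

v_1 = (3, 3, -2, -2); ‖v_1‖ = 5.0990, so e_1 = (0.5883, 0.5883, -0.3922, -0.3922).
r_{13} = e_1·v_3 = 1.9612.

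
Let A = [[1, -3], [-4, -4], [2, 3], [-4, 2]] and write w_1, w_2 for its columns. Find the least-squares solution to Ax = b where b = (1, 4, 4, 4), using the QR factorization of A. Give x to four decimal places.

e_1 = w_1/‖w_1‖ = (1, -4, 2, -4)/6.0828 = (0.1644, -0.6576, 0.3288, -0.6576).
r_{12} = e_1·w_2 = 1.8084.
u_2 = w_2 − 1.8084·e_1 = (-3.2973, -2.8108, 2.4054, 3.1892).
‖u_2‖ = 5.8932, so e_2 = (-0.5595, -0.4770, 0.4082, 0.5412).
Qᵀb = (-3.7812, 1.3300).
Back-substitute: x_2 = 1.3300/5.8932 = 0.2257.
x_1 = (-3.7812 − 1.8084·0.2257)/6.0828 = -0.6887.

x = (-0.6887, 0.2257)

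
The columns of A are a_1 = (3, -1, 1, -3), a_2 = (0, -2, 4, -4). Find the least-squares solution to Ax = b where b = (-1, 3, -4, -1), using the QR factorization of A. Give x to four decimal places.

a_1 = (3, -1, 1, -3); ‖a_1‖ = 4.4721, so e_1 = (0.6708, -0.2236, 0.2236, -0.6708).
e_1·a_2 = 0.6708·0 + (-0.2236)·(-2) + 0.2236·4 + (-0.6708)·(-4) = 4.0249.
u_2 = a_2 − 4.0249·e_1 = (-2.7000, -1.1000, 3.1000, -1.3000).
‖u_2‖ = 4.4497, so e_2 = (-0.6068, -0.2472, 0.6967, -0.2922).
Qᵀb = (-1.5652, -2.6294).
Back-substitute: x_2 = -2.6294/4.4497 = -0.5909.
x_1 = (-1.5652 − 4.0249·(-0.5909))/4.4721 = 0.1818.

x = (0.1818, -0.5909)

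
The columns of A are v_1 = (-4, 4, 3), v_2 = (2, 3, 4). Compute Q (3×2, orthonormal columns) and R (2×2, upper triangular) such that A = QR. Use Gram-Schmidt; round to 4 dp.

Q = [[-0.6247, 0.7465], [0.6247, 0.3017], [0.4685, 0.5931]], R = [[6.4031, 2.4988], [0.0000, 4.7703]]

e_1 = v_1/‖v_1‖ = (-4, 4, 3)/6.4031 = (-0.6247, 0.6247, 0.4685).
r_{12} = e_1·v_2 = 2.4988.
u_2 = v_2 − 2.4988·e_1 = (3.5610, 1.4390, 2.8293).
‖u_2‖ = 4.7703, so e_2 = (0.7465, 0.3017, 0.5931).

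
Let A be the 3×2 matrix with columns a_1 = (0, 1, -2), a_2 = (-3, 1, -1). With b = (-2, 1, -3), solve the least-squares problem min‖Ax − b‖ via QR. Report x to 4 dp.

e_1 = a_1/‖a_1‖ = (0, 1, -2)/2.2361 = (0.0000, 0.4472, -0.8944).
r_{12} = e_1·a_2 = 1.3416.
u_2 = a_2 − 1.3416·e_1 = (-3.0000, 0.4000, 0.2000).
‖u_2‖ = 3.0332, so e_2 = (-0.9891, 0.1319, 0.0659).
Qᵀb = (3.1305, 1.9122).
Back-substitute: x_2 = 1.9122/3.0332 = 0.6304.
x_1 = (3.1305 − 1.3416·0.6304)/2.2361 = 1.0217.

x = (1.0217, 0.6304)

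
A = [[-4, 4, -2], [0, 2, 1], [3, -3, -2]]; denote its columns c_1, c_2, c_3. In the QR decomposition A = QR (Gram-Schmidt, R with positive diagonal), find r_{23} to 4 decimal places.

q_1 = c_1/‖c_1‖ = (-4, 0, 3)/5.0000 = (-0.8000, 0.0000, 0.6000).
r_{12} = q_1·c_2 = -5.0000.
u_2 = c_2 + 5.0000·q_1 = (0.0000, 2.0000, 0.0000).
‖u_2‖ = 2.0000, so q_2 = (0.0000, 1.0000, 0.0000).
r_{23} = q_2·c_3 = 1.0000.

r_{23} = 1.0000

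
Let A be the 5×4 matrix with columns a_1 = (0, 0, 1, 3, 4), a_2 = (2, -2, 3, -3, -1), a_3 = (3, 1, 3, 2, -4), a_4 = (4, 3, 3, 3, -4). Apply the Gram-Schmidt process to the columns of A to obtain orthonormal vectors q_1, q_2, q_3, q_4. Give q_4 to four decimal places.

q_4 = (0.4503, 0.7561, -0.0666, -0.3681, 0.2927)

a_1 = (0, 0, 1, 3, 4); ‖a_1‖ = 5.0990, so q_1 = (0.0000, 0.0000, 0.1961, 0.5883, 0.7845).
q_1·a_2 = 0.0000·2 + 0.0000·(-2) + 0.1961·3 + 0.5883·(-3) + 0.7845·(-1) = -1.9612.
u_2 = a_2 + 1.9612·q_1 = (2.0000, -2.0000, 3.3846, -1.8462, 0.5385).
‖u_2‖ = 4.8118, so q_2 = (0.4156, -0.4156, 0.7034, -0.3837, 0.1119).
q_1·a_3 = 0.0000·3 + 0.0000·1 + 0.1961·3 + 0.5883·2 + 0.7845·(-4) = -1.3728; q_2·a_3 = 0.4156·3 + (-0.4156)·1 + 0.7034·3 + (-0.3837)·2 + 0.1119·(-4) = 1.7265.
u_3 = a_3 + 1.3728·q_1 − 1.7265·q_2 = (2.2824, 1.7176, 2.0548, 3.4701, -3.1163).
‖u_3‖ = 5.8425, so q_3 = (0.3907, 0.2940, 0.3517, 0.5939, -0.5334).
q_1·a_4 = 0.0000·4 + 0.0000·3 + 0.1961·3 + 0.5883·3 + 0.7845·(-4) = -0.7845; q_2·a_4 = 0.4156·4 + (-0.4156)·3 + 0.7034·3 + (-0.3837)·3 + 0.1119·(-4) = 0.9272; q_3·a_4 = 0.3907·4 + 0.2940·3 + 0.3517·3 + 0.5939·3 + (-0.5334)·(-4) = 7.4150.
u_4 = a_4 + 0.7845·q_1 − 0.9272·q_2 − 7.4150·q_3 = (0.7179, 1.2055, -0.1062, -0.5868, 0.4667).
‖u_4‖ = 1.5944, so q_4 = (0.4503, 0.7561, -0.0666, -0.3681, 0.2927).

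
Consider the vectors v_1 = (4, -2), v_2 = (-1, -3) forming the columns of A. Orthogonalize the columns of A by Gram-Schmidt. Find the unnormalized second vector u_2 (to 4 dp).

v_1 = (4, -2); ‖v_1‖ = 4.4721, so q_1 = (0.8944, -0.4472).
q_1·v_2 = 0.8944·(-1) + (-0.4472)·(-3) = 0.4472.
u_2 = v_2 − 0.4472·q_1 = (-1.4000, -2.8000).

u_2 = (-1.4000, -2.8000)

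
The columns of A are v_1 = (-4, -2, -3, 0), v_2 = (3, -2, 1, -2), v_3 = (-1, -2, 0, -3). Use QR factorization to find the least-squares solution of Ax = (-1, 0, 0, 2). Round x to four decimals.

x = (0.2471, -0.0547, -0.4710)

v_1 = (-4, -2, -3, 0); ‖v_1‖ = 5.3852, so q_1 = (-0.7428, -0.3714, -0.5571, 0.0000).
q_1·v_2 = (-0.7428)·3 + (-0.3714)·(-2) + (-0.5571)·1 + 0.0000·(-2) = -2.0426.
u_2 = v_2 + 2.0426·q_1 = (1.4828, -2.7586, -0.1379, -2.0000).
‖u_2‖ = 3.7185, so q_2 = (0.3987, -0.7419, -0.0371, -0.5378).
q_1·v_3 = (-0.7428)·(-1) + (-0.3714)·(-2) + (-0.5571)·0 + 0.0000·(-3) = 1.4856; q_2·v_3 = 0.3987·(-1) + (-0.7419)·(-2) + (-0.0371)·0 + (-0.5378)·(-3) = 2.6985.
u_3 = v_3 − 1.4856·q_1 − 2.6985·q_2 = (-0.9726, 0.5536, 0.9277, -1.5486).
‖u_3‖ = 2.1240, so q_3 = (-0.4579, 0.2607, 0.4368, -0.7291).
Qᵀb = (0.7428, -1.4744, -1.0003).
Back-substitute: x_3 = -1.0003/2.1240 = -0.4710.
x_2 = (-1.4744 − 2.6985·(-0.4710))/3.7185 = -0.0547.
x_1 = (0.7428 + 2.0426·(-0.0547) − 1.4856·(-0.4710))/5.3852 = 0.2471.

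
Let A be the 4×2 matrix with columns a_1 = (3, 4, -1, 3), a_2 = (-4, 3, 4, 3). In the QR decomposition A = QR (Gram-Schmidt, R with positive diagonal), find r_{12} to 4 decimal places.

a_1 = (3, 4, -1, 3); ‖a_1‖ = 5.9161, so e_1 = (0.5071, 0.6761, -0.1690, 0.5071).
r_{12} = e_1·a_2 = 0.8452.

r_{12} = 0.8452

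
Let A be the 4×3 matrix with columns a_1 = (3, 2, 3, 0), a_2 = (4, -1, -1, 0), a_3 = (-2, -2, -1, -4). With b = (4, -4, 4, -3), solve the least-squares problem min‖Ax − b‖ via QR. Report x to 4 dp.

a_1 = (3, 2, 3, 0); ‖a_1‖ = 4.6904, so e_1 = (0.6396, 0.4264, 0.6396, 0.0000).
e_1·a_2 = 0.6396·4 + 0.4264·(-1) + 0.6396·(-1) + 0.0000·0 = 1.4924.
u_2 = a_2 − 1.4924·e_1 = (3.0455, -1.6364, -1.9545, 0.0000).
‖u_2‖ = 3.9715, so e_2 = (0.7668, -0.4120, -0.4921, 0.0000).
e_1·a_3 = 0.6396·(-2) + 0.4264·(-2) + 0.6396·(-1) + 0.0000·(-4) = -2.7716; e_2·a_3 = 0.7668·(-2) + (-0.4120)·(-2) + (-0.4921)·(-1) + 0.0000·(-4) = -0.2175.
u_3 = a_3 + 2.7716·e_1 + 0.2175·e_2 = (-0.0605, -0.9078, 0.6657, -4.0000).
‖u_3‖ = 4.1558, so e_3 = (-0.0146, -0.2184, 0.1602, -0.9625).
Qᵀb = (3.4112, 2.7469, 4.3438).
Back-substitute: x_3 = 4.3438/4.1558 = 1.0452.
x_2 = (2.7469 + 0.2175·1.0452)/3.9715 = 0.7489.
x_1 = (3.4112 − 1.4924·0.7489 + 2.7716·1.0452)/4.6904 = 1.1066.

x = (1.1066, 0.7489, 1.0452)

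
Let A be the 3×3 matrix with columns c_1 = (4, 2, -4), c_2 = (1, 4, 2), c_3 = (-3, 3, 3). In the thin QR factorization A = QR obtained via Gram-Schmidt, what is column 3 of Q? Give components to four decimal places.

e_1 = c_1/‖c_1‖ = (4, 2, -4)/6.0000 = (0.6667, 0.3333, -0.6667).
r_{12} = e_1·c_2 = 0.6667.
u_2 = c_2 − 0.6667·e_1 = (0.5556, 3.7778, 2.4444).
‖u_2‖ = 4.5338, so e_2 = (0.1225, 0.8332, 0.5392).
r_{13} = e_1·c_3 = -3.0000; r_{23} = e_2·c_3 = 3.7496.
u_3 = c_3 + 3.0000·e_1 − 3.7496·e_2 = (-1.4595, 0.8757, -1.0216).
‖u_3‖ = 1.9851, so e_3 = (-0.7352, 0.4411, -0.5147).

e_3 = (-0.7352, 0.4411, -0.5147)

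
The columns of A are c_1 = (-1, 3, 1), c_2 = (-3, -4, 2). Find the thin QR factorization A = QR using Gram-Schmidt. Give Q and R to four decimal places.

c_1 = (-1, 3, 1); ‖c_1‖ = 3.3166, so e_1 = (-0.3015, 0.9045, 0.3015).
e_1·c_2 = (-0.3015)·(-3) + 0.9045·(-4) + 0.3015·2 = -2.1106.
u_2 = c_2 + 2.1106·e_1 = (-3.6364, -2.0909, 2.6364).
‖u_2‖ = 4.9543, so e_2 = (-0.7340, -0.4220, 0.5321).

Q = [[-0.3015, -0.7340], [0.9045, -0.4220], [0.3015, 0.5321]], R = [[3.3166, -2.1106], [0.0000, 4.9543]]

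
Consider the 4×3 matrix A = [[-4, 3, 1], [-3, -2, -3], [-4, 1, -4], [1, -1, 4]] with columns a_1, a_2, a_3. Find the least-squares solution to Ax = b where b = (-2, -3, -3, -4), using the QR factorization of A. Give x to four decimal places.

x = (1.3193, 1.0834, -0.7396)

e_1 = a_1/‖a_1‖ = (-4, -3, -4, 1)/6.4807 = (-0.6172, -0.4629, -0.6172, 0.1543).
r_{12} = e_1·a_2 = -1.6973.
u_2 = a_2 + 1.6973·e_1 = (1.9524, -2.7857, -0.0476, -0.7381).
‖u_2‖ = 3.4812, so e_2 = (0.5608, -0.8002, -0.0137, -0.2120).
r_{13} = e_1·a_3 = 3.8576; r_{23} = e_2·a_3 = 2.1681.
u_3 = a_3 − 3.8576·e_1 − 2.1681·e_2 = (2.1650, 0.5206, -1.5894, 3.8644).
‖u_3‖ = 4.7348, so e_3 = (0.4573, 0.1100, -0.3357, 0.8162).
Qᵀb = (3.8576, 2.1681, -3.5020).
Back-substitute: x_3 = -3.5020/4.7348 = -0.7396.
x_2 = (2.1681 − 2.1681·(-0.7396))/3.4812 = 1.0834.
x_1 = (3.8576 + 1.6973·1.0834 − 3.8576·(-0.7396))/6.4807 = 1.3193.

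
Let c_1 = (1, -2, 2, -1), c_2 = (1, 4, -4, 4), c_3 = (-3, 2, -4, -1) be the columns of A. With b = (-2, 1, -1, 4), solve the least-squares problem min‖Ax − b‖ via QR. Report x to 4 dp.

q_1 = c_1/‖c_1‖ = (1, -2, 2, -1)/3.1623 = (0.3162, -0.6325, 0.6325, -0.3162).
r_{12} = q_1·c_2 = -6.0083.
u_2 = c_2 + 6.0083·q_1 = (2.9000, 0.2000, -0.2000, 2.1000).
‖u_2‖ = 3.5917, so q_2 = (0.8074, 0.0557, -0.0557, 0.5847).
r_{13} = q_1·c_3 = -4.4272; r_{23} = q_2·c_3 = -2.6729.
u_3 = c_3 + 4.4272·q_1 + 2.6729·q_2 = (0.5581, -0.6512, -1.3488, -0.8372).
‖u_3‖ = 1.8044, so q_3 = (0.3093, -0.3609, -0.7475, -0.4640).
Qᵀb = (-3.1623, 0.8353, -2.0879).
Back-substitute: x_3 = -2.0879/1.8044 = -1.1571.
x_2 = (0.8353 + 2.6729·(-1.1571))/3.5917 = -0.6286.
x_1 = (-3.1623 + 6.0083·(-0.6286) + 4.4272·(-1.1571))/3.1623 = -3.8143.

x = (-3.8143, -0.6286, -1.1571)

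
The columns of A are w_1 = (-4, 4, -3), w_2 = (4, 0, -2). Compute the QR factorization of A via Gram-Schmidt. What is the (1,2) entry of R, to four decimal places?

r_{12} = -1.5617

w_1 = (-4, 4, -3); ‖w_1‖ = 6.4031, so e_1 = (-0.6247, 0.6247, -0.4685).
r_{12} = e_1·w_2 = -1.5617.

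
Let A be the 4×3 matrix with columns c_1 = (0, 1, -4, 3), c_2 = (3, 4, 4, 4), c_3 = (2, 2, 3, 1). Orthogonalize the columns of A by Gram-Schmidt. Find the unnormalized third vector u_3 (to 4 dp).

c_1 = (0, 1, -4, 3); ‖c_1‖ = 5.0990, so q_1 = (0.0000, 0.1961, -0.7845, 0.5883).
q_1·c_2 = 0.0000·3 + 0.1961·4 + (-0.7845)·4 + 0.5883·4 = 0.0000.
u_2 = c_2 + 0.0000·q_1 = (3.0000, 4.0000, 4.0000, 4.0000).
‖u_2‖ = 7.5498, so q_2 = (0.3974, 0.5298, 0.5298, 0.5298).
q_1·c_3 = 0.0000·2 + 0.1961·2 + (-0.7845)·3 + 0.5883·1 = -1.3728; q_2·c_3 = 0.3974·2 + 0.5298·2 + 0.5298·3 + 0.5298·1 = 3.9736.
u_3 = c_3 + 1.3728·q_1 − 3.9736·q_2 = (0.4211, 0.1640, -0.1822, -0.2976).

u_3 = (0.4211, 0.1640, -0.1822, -0.2976)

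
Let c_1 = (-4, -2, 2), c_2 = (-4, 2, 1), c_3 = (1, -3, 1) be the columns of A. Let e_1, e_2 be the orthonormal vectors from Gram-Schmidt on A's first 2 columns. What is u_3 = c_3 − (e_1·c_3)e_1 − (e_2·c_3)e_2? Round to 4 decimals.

c_1 = (-4, -2, 2); ‖c_1‖ = 4.8990, so e_1 = (-0.8165, -0.4082, 0.4082).
e_1·c_2 = (-0.8165)·(-4) + (-0.4082)·2 + 0.4082·1 = 2.8577.
u_2 = c_2 − 2.8577·e_1 = (-1.6667, 3.1667, -0.1667).
‖u_2‖ = 3.5824, so e_2 = (-0.4652, 0.8840, -0.0465).
e_1·c_3 = (-0.8165)·1 + (-0.4082)·(-3) + 0.4082·1 = 0.8165; e_2·c_3 = (-0.4652)·1 + 0.8840·(-3) + (-0.0465)·1 = -3.1636.
u_3 = c_3 − 0.8165·e_1 + 3.1636·e_2 = (0.1948, 0.1299, 0.5195).

u_3 = (0.1948, 0.1299, 0.5195)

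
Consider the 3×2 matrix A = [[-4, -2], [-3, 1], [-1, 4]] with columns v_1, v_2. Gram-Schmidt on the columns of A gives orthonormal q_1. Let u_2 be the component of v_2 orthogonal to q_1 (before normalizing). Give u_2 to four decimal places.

q_1 = v_1/‖v_1‖ = (-4, -3, -1)/5.0990 = (-0.7845, -0.5883, -0.1961).
r_{12} = q_1·v_2 = 0.1961.
u_2 = v_2 − 0.1961·q_1 = (-1.8462, 1.1154, 4.0385).

u_2 = (-1.8462, 1.1154, 4.0385)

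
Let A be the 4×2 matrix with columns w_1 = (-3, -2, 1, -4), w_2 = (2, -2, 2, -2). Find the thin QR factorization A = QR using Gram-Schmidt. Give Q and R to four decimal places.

Q = [[-0.5477, 0.7519], [-0.3651, -0.3939], [0.1826, 0.4655], [-0.7303, -0.2506]], R = [[5.4772, 1.4606], [0.0000, 3.7238]]

w_1 = (-3, -2, 1, -4); ‖w_1‖ = 5.4772, so q_1 = (-0.5477, -0.3651, 0.1826, -0.7303).
q_1·w_2 = (-0.5477)·2 + (-0.3651)·(-2) + 0.1826·2 + (-0.7303)·(-2) = 1.4606.
u_2 = w_2 − 1.4606·q_1 = (2.8000, -1.4667, 1.7333, -0.9333).
‖u_2‖ = 3.7238, so q_2 = (0.7519, -0.3939, 0.4655, -0.2506).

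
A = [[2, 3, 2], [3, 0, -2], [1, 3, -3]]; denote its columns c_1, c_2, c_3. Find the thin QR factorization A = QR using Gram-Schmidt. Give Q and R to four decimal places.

Q = [[0.5345, 0.4905, 0.6882], [0.8018, -0.5518, -0.2294], [0.2673, 0.6745, -0.6882]], R = [[3.7417, 2.4054, -1.3363], [0.0000, 3.4949, 0.0613], [0.0000, 0.0000, 3.9001]]

q_1 = c_1/‖c_1‖ = (2, 3, 1)/3.7417 = (0.5345, 0.8018, 0.2673).
r_{12} = q_1·c_2 = 2.4054.
u_2 = c_2 − 2.4054·q_1 = (1.7143, -1.9286, 2.3571).
‖u_2‖ = 3.4949, so q_2 = (0.4905, -0.5518, 0.6745).
r_{13} = q_1·c_3 = -1.3363; r_{23} = q_2·c_3 = 0.0613.
u_3 = c_3 + 1.3363·q_1 − 0.0613·q_2 = (2.6842, -0.8947, -2.6842).
‖u_3‖ = 3.9001, so q_3 = (0.6882, -0.2294, -0.6882).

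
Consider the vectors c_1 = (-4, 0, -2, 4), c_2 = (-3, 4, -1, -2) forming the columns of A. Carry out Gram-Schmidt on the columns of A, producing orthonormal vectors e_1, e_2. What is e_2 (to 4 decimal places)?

e_2 = (-0.4333, 0.7428, -0.1238, -0.4952)

e_1 = c_1/‖c_1‖ = (-4, 0, -2, 4)/6.0000 = (-0.6667, 0.0000, -0.3333, 0.6667).
r_{12} = e_1·c_2 = 1.0000.
u_2 = c_2 − 1.0000·e_1 = (-2.3333, 4.0000, -0.6667, -2.6667).
‖u_2‖ = 5.3852, so e_2 = (-0.4333, 0.7428, -0.1238, -0.4952).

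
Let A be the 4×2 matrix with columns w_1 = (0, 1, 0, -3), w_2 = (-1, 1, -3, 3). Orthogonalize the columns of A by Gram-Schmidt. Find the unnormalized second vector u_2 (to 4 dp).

w_1 = (0, 1, 0, -3); ‖w_1‖ = 3.1623, so q_1 = (0.0000, 0.3162, 0.0000, -0.9487).
q_1·w_2 = 0.0000·(-1) + 0.3162·1 + 0.0000·(-3) + (-0.9487)·3 = -2.5298.
u_2 = w_2 + 2.5298·q_1 = (-1.0000, 1.8000, -3.0000, 0.6000).

u_2 = (-1.0000, 1.8000, -3.0000, 0.6000)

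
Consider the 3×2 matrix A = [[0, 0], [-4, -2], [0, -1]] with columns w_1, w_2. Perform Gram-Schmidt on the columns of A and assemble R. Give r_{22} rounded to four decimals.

r_{22} = 1.0000

w_1 = (0, -4, 0); ‖w_1‖ = 4.0000, so e_1 = (0.0000, -1.0000, 0.0000).
e_1·w_2 = 0.0000·0 + (-1.0000)·(-2) + 0.0000·(-1) = 2.0000.
u_2 = w_2 − 2.0000·e_1 = (0.0000, 0.0000, -1.0000).
r_{22} = ‖u_2‖ = 1.0000.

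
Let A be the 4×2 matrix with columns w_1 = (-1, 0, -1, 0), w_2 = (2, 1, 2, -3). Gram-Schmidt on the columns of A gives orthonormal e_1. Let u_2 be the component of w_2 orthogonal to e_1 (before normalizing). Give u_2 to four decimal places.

e_1 = w_1/‖w_1‖ = (-1, 0, -1, 0)/1.4142 = (-0.7071, 0.0000, -0.7071, 0.0000).
r_{12} = e_1·w_2 = -2.8284.
u_2 = w_2 + 2.8284·e_1 = (0.0000, 1.0000, 0.0000, -3.0000).

u_2 = (0.0000, 1.0000, 0.0000, -3.0000)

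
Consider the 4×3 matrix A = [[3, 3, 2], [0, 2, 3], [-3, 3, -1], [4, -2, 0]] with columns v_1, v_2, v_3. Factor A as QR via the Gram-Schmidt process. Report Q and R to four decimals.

e_1 = v_1/‖v_1‖ = (3, 0, -3, 4)/5.8310 = (0.5145, 0.0000, -0.5145, 0.6860).
r_{12} = e_1·v_2 = -1.3720.
u_2 = v_2 + 1.3720·e_1 = (3.7059, 2.0000, 2.2941, -1.0588).
‖u_2‖ = 4.9110, so e_2 = (0.7546, 0.4073, 0.4671, -0.2156).
r_{13} = e_1·v_3 = 1.5435; r_{23} = e_2·v_3 = 2.2638.
u_3 = v_3 − 1.5435·e_1 − 2.2638·e_2 = (-0.5024, 2.0780, -1.2634, -0.5707).
‖u_3‖ = 2.5481, so e_3 = (-0.1972, 0.8155, -0.4958, -0.2240).

Q = [[0.5145, 0.7546, -0.1972], [0.0000, 0.4073, 0.8155], [-0.5145, 0.4671, -0.4958], [0.6860, -0.2156, -0.2240]], R = [[5.8310, -1.3720, 1.5435], [0.0000, 4.9110, 2.2638], [0.0000, 0.0000, 2.5481]]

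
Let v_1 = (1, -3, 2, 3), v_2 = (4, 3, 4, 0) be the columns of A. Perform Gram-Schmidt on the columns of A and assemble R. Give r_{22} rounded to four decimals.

r_{22} = 6.3725

q_1 = v_1/‖v_1‖ = (1, -3, 2, 3)/4.7958 = (0.2085, -0.6255, 0.4170, 0.6255).
r_{12} = q_1·v_2 = 0.6255.
u_2 = v_2 − 0.6255·q_1 = (3.8696, 3.3913, 3.7391, -0.3913).
r_{22} = ‖u_2‖ = 6.3725.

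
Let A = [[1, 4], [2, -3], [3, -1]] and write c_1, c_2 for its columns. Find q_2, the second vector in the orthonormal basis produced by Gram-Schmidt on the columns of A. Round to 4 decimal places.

q_1 = c_1/‖c_1‖ = (1, 2, 3)/3.7417 = (0.2673, 0.5345, 0.8018).
r_{12} = q_1·c_2 = -1.3363.
u_2 = c_2 + 1.3363·q_1 = (4.3571, -2.2857, 0.0714).
‖u_2‖ = 4.9208, so q_2 = (0.8855, -0.4645, 0.0145).

q_2 = (0.8855, -0.4645, 0.0145)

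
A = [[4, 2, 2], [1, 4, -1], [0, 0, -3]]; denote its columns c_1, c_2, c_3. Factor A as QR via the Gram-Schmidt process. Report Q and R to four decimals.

c_1 = (4, 1, 0); ‖c_1‖ = 4.1231, so q_1 = (0.9701, 0.2425, 0.0000).
q_1·c_2 = 0.9701·2 + 0.2425·4 + 0.0000·0 = 2.9104.
u_2 = c_2 − 2.9104·q_1 = (-0.8235, 3.2941, 0.0000).
‖u_2‖ = 3.3955, so q_2 = (-0.2425, 0.9701, 0.0000).
q_1·c_3 = 0.9701·2 + 0.2425·(-1) + 0.0000·(-3) = 1.6977; q_2·c_3 = (-0.2425)·2 + 0.9701·(-1) + 0.0000·(-3) = -1.4552.
u_3 = c_3 − 1.6977·q_1 + 1.4552·q_2 = (0.0000, 0.0000, -3.0000).
‖u_3‖ = 3.0000, so q_3 = (0.0000, 0.0000, -1.0000).

Q = [[0.9701, -0.2425, 0.0000], [0.2425, 0.9701, 0.0000], [0.0000, 0.0000, -1.0000]], R = [[4.1231, 2.9104, 1.6977], [0.0000, 3.3955, -1.4552], [0.0000, 0.0000, 3.0000]]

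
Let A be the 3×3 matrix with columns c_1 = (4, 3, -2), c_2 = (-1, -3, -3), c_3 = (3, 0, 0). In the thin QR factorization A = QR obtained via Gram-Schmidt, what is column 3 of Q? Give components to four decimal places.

c_1 = (4, 3, -2); ‖c_1‖ = 5.3852, so q_1 = (0.7428, 0.5571, -0.3714).
q_1·c_2 = 0.7428·(-1) + 0.5571·(-3) + (-0.3714)·(-3) = -1.2999.
u_2 = c_2 + 1.2999·q_1 = (-0.0345, -2.2759, -3.4828).
‖u_2‖ = 4.1606, so q_2 = (-0.0083, -0.5470, -0.8371).
q_1·c_3 = 0.7428·3 + 0.5571·0 + (-0.3714)·0 = 2.2283; q_2·c_3 = (-0.0083)·3 + (-0.5470)·0 + (-0.8371)·0 = -0.0249.
u_3 = c_3 − 2.2283·q_1 + 0.0249·q_2 = (1.3446, -1.2550, 0.8068).
‖u_3‖ = 2.0084, so q_3 = (0.6695, -0.6249, 0.4017).

q_3 = (0.6695, -0.6249, 0.4017)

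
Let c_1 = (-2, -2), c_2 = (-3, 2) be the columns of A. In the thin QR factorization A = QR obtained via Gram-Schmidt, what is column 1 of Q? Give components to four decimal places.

q_1 = (-0.7071, -0.7071)

q_1 = c_1/‖c_1‖ = (-2, -2)/2.8284 = (-0.7071, -0.7071).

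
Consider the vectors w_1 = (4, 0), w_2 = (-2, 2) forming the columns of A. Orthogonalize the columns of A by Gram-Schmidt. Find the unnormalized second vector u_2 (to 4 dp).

w_1 = (4, 0); ‖w_1‖ = 4.0000, so e_1 = (1.0000, 0.0000).
e_1·w_2 = 1.0000·(-2) + 0.0000·2 = -2.0000.
u_2 = w_2 + 2.0000·e_1 = (0.0000, 2.0000).

u_2 = (0.0000, 2.0000)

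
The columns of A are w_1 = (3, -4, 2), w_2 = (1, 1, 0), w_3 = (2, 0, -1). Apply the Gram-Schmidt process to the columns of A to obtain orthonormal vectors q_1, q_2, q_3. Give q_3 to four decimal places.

q_1 = w_1/‖w_1‖ = (3, -4, 2)/5.3852 = (0.5571, -0.7428, 0.3714).
r_{12} = q_1·w_2 = -0.1857.
u_2 = w_2 + 0.1857·q_1 = (1.1034, 0.8621, 0.0690).
‖u_2‖ = 1.4020, so q_2 = (0.7871, 0.6149, 0.0492).
r_{13} = q_1·w_3 = 0.7428; r_{23} = q_2·w_3 = 1.5249.
u_3 = w_3 − 0.7428·q_1 − 1.5249·q_2 = (0.3860, -0.3860, -1.3509).
‖u_3‖ = 1.4570, so q_3 = (0.2649, -0.2649, -0.9272).

q_3 = (0.2649, -0.2649, -0.9272)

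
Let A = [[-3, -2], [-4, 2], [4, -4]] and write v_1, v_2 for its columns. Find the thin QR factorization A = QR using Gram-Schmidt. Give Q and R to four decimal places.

e_1 = v_1/‖v_1‖ = (-3, -4, 4)/6.4031 = (-0.4685, -0.6247, 0.6247).
r_{12} = e_1·v_2 = -2.8111.
u_2 = v_2 + 2.8111·e_1 = (-3.3171, 0.2439, -2.2439).
‖u_2‖ = 4.0122, so e_2 = (-0.8268, 0.0608, -0.5593).

Q = [[-0.4685, -0.8268], [-0.6247, 0.0608], [0.6247, -0.5593]], R = [[6.4031, -2.8111], [0.0000, 4.0122]]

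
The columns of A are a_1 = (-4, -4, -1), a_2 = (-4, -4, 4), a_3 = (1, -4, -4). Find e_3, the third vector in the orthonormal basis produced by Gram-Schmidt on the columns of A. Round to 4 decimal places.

e_1 = a_1/‖a_1‖ = (-4, -4, -1)/5.7446 = (-0.6963, -0.6963, -0.1741).
r_{12} = e_1·a_2 = 4.8742.
u_2 = a_2 − 4.8742·e_1 = (-0.6061, -0.6061, 4.8485).
‖u_2‖ = 4.9237, so e_2 = (-0.1231, -0.1231, 0.9847).
r_{13} = e_1·a_3 = 2.7852; r_{23} = e_2·a_3 = -3.5697.
u_3 = a_3 − 2.7852·e_1 + 3.5697·e_2 = (2.5000, -2.5000, 0.0000).
‖u_3‖ = 3.5355, so e_3 = (0.7071, -0.7071, 0.0000).

e_3 = (0.7071, -0.7071, 0.0000)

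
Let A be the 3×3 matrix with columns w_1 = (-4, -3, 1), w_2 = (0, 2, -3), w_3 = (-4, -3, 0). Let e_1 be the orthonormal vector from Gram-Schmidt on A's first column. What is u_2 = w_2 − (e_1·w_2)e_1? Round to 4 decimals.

u_2 = (-1.3846, 0.9615, -2.6538)

w_1 = (-4, -3, 1); ‖w_1‖ = 5.0990, so e_1 = (-0.7845, -0.5883, 0.1961).
e_1·w_2 = (-0.7845)·0 + (-0.5883)·2 + 0.1961·(-3) = -1.7650.
u_2 = w_2 + 1.7650·e_1 = (-1.3846, 0.9615, -2.6538).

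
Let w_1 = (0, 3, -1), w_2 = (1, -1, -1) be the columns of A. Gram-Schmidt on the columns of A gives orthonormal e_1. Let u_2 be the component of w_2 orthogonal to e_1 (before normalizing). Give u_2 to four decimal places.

u_2 = (1.0000, -0.4000, -1.2000)

e_1 = w_1/‖w_1‖ = (0, 3, -1)/3.1623 = (0.0000, 0.9487, -0.3162).
r_{12} = e_1·w_2 = -0.6325.
u_2 = w_2 + 0.6325·e_1 = (1.0000, -0.4000, -1.2000).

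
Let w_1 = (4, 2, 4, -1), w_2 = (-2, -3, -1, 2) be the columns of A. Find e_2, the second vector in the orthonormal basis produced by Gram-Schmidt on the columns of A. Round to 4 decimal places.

e_1 = w_1/‖w_1‖ = (4, 2, 4, -1)/6.0828 = (0.6576, 0.3288, 0.6576, -0.1644).
r_{12} = e_1·w_2 = -3.2880.
u_2 = w_2 + 3.2880·e_1 = (0.1622, -1.9189, 1.1622, 1.4595).
‖u_2‖ = 2.6813, so e_2 = (0.0605, -0.7157, 0.4334, 0.5443).

e_2 = (0.0605, -0.7157, 0.4334, 0.5443)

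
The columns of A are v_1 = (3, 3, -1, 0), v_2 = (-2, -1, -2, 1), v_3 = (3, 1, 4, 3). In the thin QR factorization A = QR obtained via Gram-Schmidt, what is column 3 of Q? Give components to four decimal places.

q_3 = (0.1422, -0.0297, 0.3376, 0.9300)

q_1 = v_1/‖v_1‖ = (3, 3, -1, 0)/4.3589 = (0.6882, 0.6882, -0.2294, 0.0000).
r_{12} = q_1·v_2 = -1.6059.
u_2 = v_2 + 1.6059·q_1 = (-0.8947, 0.1053, -2.3684, 1.0000).
‖u_2‖ = 2.7242, so q_2 = (-0.3284, 0.0386, -0.8694, 0.3671).
r_{13} = q_1·v_3 = 1.8353; r_{23} = q_2·v_3 = -3.3231.
u_3 = v_3 − 1.8353·q_1 + 3.3231·q_2 = (0.6454, -0.1348, 1.5319, 4.2199).
‖u_3‖ = 4.5375, so q_3 = (0.1422, -0.0297, 0.3376, 0.9300).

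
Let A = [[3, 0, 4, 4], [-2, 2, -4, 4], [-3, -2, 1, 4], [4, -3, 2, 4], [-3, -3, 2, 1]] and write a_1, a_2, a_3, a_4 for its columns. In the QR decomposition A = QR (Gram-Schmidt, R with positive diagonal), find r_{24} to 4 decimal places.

r_{24} = -2.9221

a_1 = (3, -2, -3, 4, -3); ‖a_1‖ = 6.8557, so q_1 = (0.4376, -0.2917, -0.4376, 0.5835, -0.4376).
q_1·a_2 = 0.4376·0 + (-0.2917)·2 + (-0.4376)·(-2) + 0.5835·(-3) + (-0.4376)·(-3) = -0.1459.
u_2 = a_2 + 0.1459·q_1 = (0.0638, 1.9574, -2.0638, -2.9149, -3.0638).
‖u_2‖ = 5.0969, so q_2 = (0.0125, 0.3840, -0.4049, -0.5719, -0.6011).
r_{24} = q_2·a_4 = -2.9221.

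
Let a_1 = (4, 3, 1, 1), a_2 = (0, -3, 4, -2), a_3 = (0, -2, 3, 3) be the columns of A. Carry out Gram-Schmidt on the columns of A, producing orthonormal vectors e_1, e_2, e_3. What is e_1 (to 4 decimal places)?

e_1 = (0.7698, 0.5774, 0.1925, 0.1925)

a_1 = (4, 3, 1, 1); ‖a_1‖ = 5.1962, so e_1 = (0.7698, 0.5774, 0.1925, 0.1925).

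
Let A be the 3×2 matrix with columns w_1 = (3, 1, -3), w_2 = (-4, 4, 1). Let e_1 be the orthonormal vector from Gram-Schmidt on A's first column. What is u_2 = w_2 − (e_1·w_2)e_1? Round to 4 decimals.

e_1 = w_1/‖w_1‖ = (3, 1, -3)/4.3589 = (0.6882, 0.2294, -0.6882).
r_{12} = e_1·w_2 = -2.5236.
u_2 = w_2 + 2.5236·e_1 = (-2.2632, 4.5789, -0.7368).

u_2 = (-2.2632, 4.5789, -0.7368)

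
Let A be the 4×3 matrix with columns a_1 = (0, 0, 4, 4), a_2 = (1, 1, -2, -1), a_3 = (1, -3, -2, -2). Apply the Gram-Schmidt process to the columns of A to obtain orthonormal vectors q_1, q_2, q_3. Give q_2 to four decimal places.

q_2 = (0.6325, 0.6325, -0.3162, 0.3162)

q_1 = a_1/‖a_1‖ = (0, 0, 4, 4)/5.6569 = (0.0000, 0.0000, 0.7071, 0.7071).
r_{12} = q_1·a_2 = -2.1213.
u_2 = a_2 + 2.1213·q_1 = (1.0000, 1.0000, -0.5000, 0.5000).
‖u_2‖ = 1.5811, so q_2 = (0.6325, 0.6325, -0.3162, 0.3162).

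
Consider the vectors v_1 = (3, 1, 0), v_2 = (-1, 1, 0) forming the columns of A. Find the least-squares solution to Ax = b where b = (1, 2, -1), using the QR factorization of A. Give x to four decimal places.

v_1 = (3, 1, 0); ‖v_1‖ = 3.1623, so e_1 = (0.9487, 0.3162, 0.0000).
e_1·v_2 = 0.9487·(-1) + 0.3162·1 + 0.0000·0 = -0.6325.
u_2 = v_2 + 0.6325·e_1 = (-0.4000, 1.2000, 0.0000).
‖u_2‖ = 1.2649, so e_2 = (-0.3162, 0.9487, 0.0000).
Qᵀb = (1.5811, 1.5811).
Back-substitute: x_2 = 1.5811/1.2649 = 1.2500.
x_1 = (1.5811 + 0.6325·1.2500)/3.1623 = 0.7500.

x = (0.7500, 1.2500)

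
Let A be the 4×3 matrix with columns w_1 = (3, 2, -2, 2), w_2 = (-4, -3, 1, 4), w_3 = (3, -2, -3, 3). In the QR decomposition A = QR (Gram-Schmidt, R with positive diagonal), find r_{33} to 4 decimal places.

w_1 = (3, 2, -2, 2); ‖w_1‖ = 4.5826, so q_1 = (0.6547, 0.4364, -0.4364, 0.4364).
q_1·w_2 = 0.6547·(-4) + 0.4364·(-3) + (-0.4364)·1 + 0.4364·4 = -2.6186.
u_2 = w_2 + 2.6186·q_1 = (-2.2857, -1.8571, -0.1429, 5.1429).
‖u_2‖ = 5.9281, so q_2 = (-0.3856, -0.3133, -0.0241, 0.8675).
q_1·w_3 = 0.6547·3 + 0.4364·(-2) + (-0.4364)·(-3) + 0.4364·3 = 3.7097; q_2·w_3 = (-0.3856)·3 + (-0.3133)·(-2) + (-0.0241)·(-3) + 0.8675·3 = 2.1447.
u_3 = w_3 − 3.7097·q_1 − 2.1447·q_2 = (1.3984, -2.9472, -1.3293, -0.4797).
r_{33} = ‖u_3‖ = 3.5550.

r_{33} = 3.5550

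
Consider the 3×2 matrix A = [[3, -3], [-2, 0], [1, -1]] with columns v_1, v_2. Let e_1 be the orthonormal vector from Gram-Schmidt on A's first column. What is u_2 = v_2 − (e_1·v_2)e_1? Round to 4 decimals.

v_1 = (3, -2, 1); ‖v_1‖ = 3.7417, so e_1 = (0.8018, -0.5345, 0.2673).
e_1·v_2 = 0.8018·(-3) + (-0.5345)·0 + 0.2673·(-1) = -2.6726.
u_2 = v_2 + 2.6726·e_1 = (-0.8571, -1.4286, -0.2857).

u_2 = (-0.8571, -1.4286, -0.2857)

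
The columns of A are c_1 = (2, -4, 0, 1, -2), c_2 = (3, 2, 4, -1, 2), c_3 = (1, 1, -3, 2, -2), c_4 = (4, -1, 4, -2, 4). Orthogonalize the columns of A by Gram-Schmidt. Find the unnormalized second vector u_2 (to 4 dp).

q_1 = c_1/‖c_1‖ = (2, -4, 0, 1, -2)/5.0000 = (0.4000, -0.8000, 0.0000, 0.2000, -0.4000).
r_{12} = q_1·c_2 = -1.4000.
u_2 = c_2 + 1.4000·q_1 = (3.5600, 0.8800, 4.0000, -0.7200, 1.4400).

u_2 = (3.5600, 0.8800, 4.0000, -0.7200, 1.4400)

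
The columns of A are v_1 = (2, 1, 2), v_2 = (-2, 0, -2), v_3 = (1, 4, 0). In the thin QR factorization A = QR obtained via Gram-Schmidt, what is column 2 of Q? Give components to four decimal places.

q_2 = (-0.2357, 0.9428, -0.2357)

q_1 = v_1/‖v_1‖ = (2, 1, 2)/3.0000 = (0.6667, 0.3333, 0.6667).
r_{12} = q_1·v_2 = -2.6667.
u_2 = v_2 + 2.6667·q_1 = (-0.2222, 0.8889, -0.2222).
‖u_2‖ = 0.9428, so q_2 = (-0.2357, 0.9428, -0.2357).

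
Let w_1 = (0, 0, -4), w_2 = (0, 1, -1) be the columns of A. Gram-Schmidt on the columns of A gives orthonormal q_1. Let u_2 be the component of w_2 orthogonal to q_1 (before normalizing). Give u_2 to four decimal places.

u_2 = (0.0000, 1.0000, 0.0000)

w_1 = (0, 0, -4); ‖w_1‖ = 4.0000, so q_1 = (0.0000, 0.0000, -1.0000).
q_1·w_2 = 0.0000·0 + 0.0000·1 + (-1.0000)·(-1) = 1.0000.
u_2 = w_2 − 1.0000·q_1 = (0.0000, 1.0000, 0.0000).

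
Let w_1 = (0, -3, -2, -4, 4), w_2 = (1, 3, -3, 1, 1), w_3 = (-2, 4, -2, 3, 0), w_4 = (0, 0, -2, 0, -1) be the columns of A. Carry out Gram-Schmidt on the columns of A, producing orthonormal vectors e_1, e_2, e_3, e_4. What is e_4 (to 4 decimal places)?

w_1 = (0, -3, -2, -4, 4); ‖w_1‖ = 6.7082, so e_1 = (0.0000, -0.4472, -0.2981, -0.5963, 0.5963).
e_1·w_2 = 0.0000·1 + (-0.4472)·3 + (-0.2981)·(-3) + (-0.5963)·1 + 0.5963·1 = -0.4472.
u_2 = w_2 + 0.4472·e_1 = (1.0000, 2.8000, -3.1333, 0.7333, 1.2667).
‖u_2‖ = 4.5607, so e_2 = (0.2193, 0.6139, -0.6870, 0.1608, 0.2777).
e_1·w_3 = 0.0000·(-2) + (-0.4472)·4 + (-0.2981)·(-2) + (-0.5963)·3 + 0.5963·0 = -2.9814; e_2·w_3 = 0.2193·(-2) + 0.6139·4 + (-0.6870)·(-2) + 0.1608·3 + 0.2777·0 = 3.8737.
u_3 = w_3 + 2.9814·e_1 − 3.8737·e_2 = (-2.8494, 0.2885, -0.2276, 0.5994, 0.7019).
‖u_3‖ = 3.0176, so e_3 = (-0.9443, 0.0956, -0.0754, 0.1986, 0.2326).
e_1·w_4 = 0.0000·0 + (-0.4472)·0 + (-0.2981)·(-2) + (-0.5963)·0 + 0.5963·(-1) = 0.0000; e_2·w_4 = 0.2193·0 + 0.6139·0 + (-0.6870)·(-2) + 0.1608·0 + 0.2777·(-1) = 1.0963; e_3·w_4 = (-0.9443)·0 + 0.0956·0 + (-0.0754)·(-2) + 0.1986·0 + 0.2326·(-1) = -0.0818.
u_4 = w_4 + 0.0000·e_1 − 1.0963·e_2 + 0.0818·e_3 = (-0.3176, -0.6653, -1.2530, -0.1600, -1.2855).
‖u_4‖ = 1.9471, so e_4 = (-0.1631, -0.3417, -0.6435, -0.0822, -0.6602).

e_4 = (-0.1631, -0.3417, -0.6435, -0.0822, -0.6602)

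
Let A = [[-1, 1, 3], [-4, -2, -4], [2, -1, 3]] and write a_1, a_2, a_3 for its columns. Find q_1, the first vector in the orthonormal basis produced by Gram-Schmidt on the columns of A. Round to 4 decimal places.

q_1 = (-0.2182, -0.8729, 0.4364)

a_1 = (-1, -4, 2); ‖a_1‖ = 4.5826, so q_1 = (-0.2182, -0.8729, 0.4364).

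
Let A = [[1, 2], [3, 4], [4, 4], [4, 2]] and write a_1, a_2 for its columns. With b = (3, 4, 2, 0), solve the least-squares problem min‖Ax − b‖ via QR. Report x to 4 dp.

e_1 = a_1/‖a_1‖ = (1, 3, 4, 4)/6.4807 = (0.1543, 0.4629, 0.6172, 0.6172).
r_{12} = e_1·a_2 = 5.8635.
u_2 = a_2 − 5.8635·e_1 = (1.0952, 1.2857, 0.3810, -1.6190).
‖u_2‖ = 2.3705, so e_2 = (0.4620, 0.5424, 0.1607, -0.6830).
Qᵀb = (3.5490, 3.8771).
Back-substitute: x_2 = 3.8771/2.3705 = 1.6356.
x_1 = (3.5490 − 5.8635·1.6356)/6.4807 = -0.9322.

x = (-0.9322, 1.6356)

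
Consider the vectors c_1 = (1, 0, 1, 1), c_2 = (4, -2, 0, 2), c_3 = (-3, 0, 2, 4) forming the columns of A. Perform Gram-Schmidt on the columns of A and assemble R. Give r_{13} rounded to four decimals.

r_{13} = 1.7321

c_1 = (1, 0, 1, 1); ‖c_1‖ = 1.7321, so q_1 = (0.5774, 0.0000, 0.5774, 0.5774).
r_{13} = q_1·c_3 = 1.7321.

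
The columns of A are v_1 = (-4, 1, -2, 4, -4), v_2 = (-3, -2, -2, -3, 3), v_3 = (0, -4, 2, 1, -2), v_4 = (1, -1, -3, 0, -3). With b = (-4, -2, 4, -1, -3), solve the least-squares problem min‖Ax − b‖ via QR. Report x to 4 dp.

x = (0.3961, 0.2286, 0.9259, -0.6469)

v_1 = (-4, 1, -2, 4, -4); ‖v_1‖ = 7.2801, so e_1 = (-0.5494, 0.1374, -0.2747, 0.5494, -0.5494).
e_1·v_2 = (-0.5494)·(-3) + 0.1374·(-2) + (-0.2747)·(-2) + 0.5494·(-3) + (-0.5494)·3 = -1.3736.
u_2 = v_2 + 1.3736·e_1 = (-3.7547, -1.8113, -2.3774, -2.2453, 2.2453).
‖u_2‖ = 5.7544, so e_2 = (-0.6525, -0.3148, -0.4131, -0.3902, 0.3902).
e_1·v_3 = (-0.5494)·0 + 0.1374·(-4) + (-0.2747)·2 + 0.5494·1 + (-0.5494)·(-2) = 0.5494; e_2·v_3 = (-0.6525)·0 + (-0.3148)·(-4) + (-0.4131)·2 + (-0.3902)·1 + 0.3902·(-2) = -0.7377.
u_3 = v_3 − 0.5494·e_1 + 0.7377·e_2 = (-0.1795, -4.3077, 1.8462, 0.4103, -1.4103).
‖u_3‖ = 4.9147, so e_3 = (-0.0365, -0.8765, 0.3756, 0.0835, -0.2869).
e_1·v_4 = (-0.5494)·1 + 0.1374·(-1) + (-0.2747)·(-3) + 0.5494·0 + (-0.5494)·(-3) = 1.7857; e_2·v_4 = (-0.6525)·1 + (-0.3148)·(-1) + (-0.4131)·(-3) + (-0.3902)·0 + 0.3902·(-3) = -0.2689; e_3·v_4 = (-0.0365)·1 + (-0.8765)·(-1) + 0.3756·(-3) + 0.0835·0 + (-0.2869)·(-3) = 0.5739.
u_4 = v_4 − 1.7857·e_1 + 0.2689·e_2 − 0.5739·e_3 = (1.8267, -0.8269, -2.8361, -1.1339, -1.7493).
‖u_4‖ = 4.0509, so e_4 = (0.4509, -0.2041, -0.7001, -0.2799, -0.4318).
Qᵀb = (1.9230, 0.8066, 4.1790, -2.6205).
Back-substitute: x_4 = -2.6205/4.0509 = -0.6469.
x_3 = (4.1790 − 0.5739·(-0.6469))/4.9147 = 0.9259.
x_2 = (0.8066 + 0.7377·0.9259 + 0.2689·(-0.6469))/5.7544 = 0.2286.
x_1 = (1.9230 + 1.3736·0.2286 − 0.5494·0.9259 − 1.7857·(-0.6469))/7.2801 = 0.3961.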